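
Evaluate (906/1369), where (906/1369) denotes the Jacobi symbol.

1

Factor out 2: 906 = 2·453. Since 1369 ≡ 1 (mod 8), (2/1369) = +1. Now have (453/1369).
453 ≡ 1 (mod 4), so quadratic reciprocity gives (453/1369) = (1369/453). Reduce: 1369 ≡ 10 (mod 453). Now have (10/453).
Factor out 2: 10 = 2·5. Since 453 ≡ 5 (mod 8), (2/453) = -1. Now have -(5/453).
5 ≡ 1 (mod 4), so quadratic reciprocity gives (5/453) = (453/5). Reduce: 453 ≡ 3 (mod 5). Now have -(3/5).
5 ≡ 1 (mod 4), so quadratic reciprocity gives (3/5) = (5/3). Reduce: 5 ≡ 2 (mod 3). Now have -(2/3).
Factor out 2: 2 = 2. Since 3 ≡ 3 (mod 8), (2/3) = -1. Now have (1/3).
(1/3) = 1. Collecting the sign factors: 1.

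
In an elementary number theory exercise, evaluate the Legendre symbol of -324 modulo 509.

1

(-324|509)
  = (185|509)    [-324 ≡ 185 mod 509]
  = (509|185)    [QR: 185 ≡ 1 mod 4, sign kept]
  = (139|185)    [509 ≡ 139 mod 185]
  = (185|139)    [QR: 185 ≡ 1 mod 4, sign kept]
  = (46|139)    [185 ≡ 46 mod 139]
  = -(23|139)    [139 ≡ 3 mod 8 ⇒ (2|139) = -1]
  = (139|23)    [QR: both ≡ 3 mod 4, sign flips]
  = (1|23)    [139 ≡ 1 mod 23]
  = 1    [(1|23) = 1]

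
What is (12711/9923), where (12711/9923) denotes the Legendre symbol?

-1

Reduce the numerator: 12711 ≡ 2788 (mod 9923), so (12711/9923) = (2788/9923).
Factor out 2: 2788 = 2^2·697. Since 9923 ≡ 3 (mod 8), (2/9923) = -1, and (2/9923)^2 = +1. Now have (697/9923).
697 ≡ 1 (mod 4), so quadratic reciprocity gives (697/9923) = (9923/697). Reduce: 9923 ≡ 165 (mod 697). Now have (165/697).
165 ≡ 1 (mod 4), so quadratic reciprocity gives (165/697) = (697/165). Reduce: 697 ≡ 37 (mod 165). Now have (37/165).
37 ≡ 1 (mod 4), so quadratic reciprocity gives (37/165) = (165/37). Reduce: 165 ≡ 17 (mod 37). Now have (17/37).
17 ≡ 1 (mod 4), so quadratic reciprocity gives (17/37) = (37/17). Reduce: 37 ≡ 3 (mod 17). Now have (3/17).
17 ≡ 1 (mod 4), so quadratic reciprocity gives (3/17) = (17/3). Reduce: 17 ≡ 2 (mod 3). Now have (2/3).
Factor out 2: 2 = 2. Since 3 ≡ 3 (mod 8), (2/3) = -1. Now have -(1/3).
(1/3) = 1. Collecting the sign factors: -1.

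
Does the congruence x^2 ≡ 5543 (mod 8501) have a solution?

(5543/8501)
  = (8501/5543)    [QR: 8501 ≡ 1 mod 4, sign kept]
  = (2958/5543)    [8501 ≡ 2958 mod 5543]
  = (1479/5543)    [5543 ≡ 7 mod 8 ⇒ (2/5543) = +1]
  = -(5543/1479)    [QR: both ≡ 3 mod 4, sign flips]
  = -(1106/1479)    [5543 ≡ 1106 mod 1479]
  = -(553/1479)    [1479 ≡ 7 mod 8 ⇒ (2/1479) = +1]
  = -(1479/553)    [QR: 553 ≡ 1 mod 4, sign kept]
  = -(373/553)    [1479 ≡ 373 mod 553]
  = -(553/373)    [QR: 373 ≡ 1 mod 4, sign kept]
  = -(180/373)    [553 ≡ 180 mod 373]
  = -(45/373)    [373 ≡ 5 mod 8 ⇒ (2/373)^2 = +1]
  = -(373/45)    [QR: 45 ≡ 1 mod 4, sign kept]
  = -(13/45)    [373 ≡ 13 mod 45]
  = -(45/13)    [QR: 13 ≡ 1 mod 4, sign kept]
  = -(6/13)    [45 ≡ 6 mod 13]
  = (3/13)    [13 ≡ 5 mod 8 ⇒ (2/13) = -1]
  = (13/3)    [QR: 13 ≡ 1 mod 4, sign kept]
  = (1/3)    [13 ≡ 1 mod 3]
  = 1    [(1/3) = 1]
The Legendre symbol is 1, so x^2 ≡ 5543 (mod 8501) has solution.

yes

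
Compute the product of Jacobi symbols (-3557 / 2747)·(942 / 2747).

-1

By multiplicativity, (-3557·942 / 2747) = (-3557 / 2747)·(942 / 2747).
First factor (-3557 / 2747):
Pull out -1: (-3557 / 2747) = (-1 / 2747)·(3557 / 2747). Since 2747 ≡ 3 (mod 4), (-1 / 2747) = -1. Now have -(3557 / 2747).
Reduce the numerator: 3557 ≡ 810 (mod 2747), so (3557 / 2747) = (810 / 2747).
Factor out 2: 810 = 2·405. Since 2747 ≡ 3 (mod 8), (2 / 2747) = -1. Now have (405 / 2747).
405 ≡ 1 (mod 4), so quadratic reciprocity gives (405 / 2747) = (2747 / 405). Reduce: 2747 ≡ 317 (mod 405). Now have (317 / 405).
317 ≡ 1 (mod 4), so quadratic reciprocity gives (317 / 405) = (405 / 317). Reduce: 405 ≡ 88 (mod 317). Now have (88 / 317).
Factor out 2: 88 = 2^3·11. Since 317 ≡ 5 (mod 8), (2 / 317) = -1, and (2 / 317)^3 = -1. Now have -(11 / 317).
317 ≡ 1 (mod 4), so quadratic reciprocity gives (11 / 317) = (317 / 11). Reduce: 317 ≡ 9 (mod 11). Now have -(9 / 11).
9 ≡ 1 (mod 4), so quadratic reciprocity gives (9 / 11) = (11 / 9). Reduce: 11 ≡ 2 (mod 9). Now have -(2 / 9).
Factor out 2: 2 = 2. Since 9 ≡ 1 (mod 8), (2 / 9) = +1. Now have -(1 / 9).
(1 / 9) = 1. Collecting the sign factors: -1.
Second factor (942 / 2747):
Factor out 2: 942 = 2·471. Since 2747 ≡ 3 (mod 8), (2 / 2747) = -1. Now have -(471 / 2747).
Both 471 ≡ 3 and 2747 ≡ 3 (mod 4), so reciprocity gives (471 / 2747) = -(2747 / 471). Reduce: 2747 ≡ 392 (mod 471). Now have (392 / 471).
Factor out 2: 392 = 2^3·49. Since 471 ≡ 7 (mod 8), (2 / 471) = +1, and (2 / 471)^3 = +1. Now have (49 / 471).
49 ≡ 1 (mod 4), so quadratic reciprocity gives (49 / 471) = (471 / 49). Reduce: 471 ≡ 30 (mod 49). Now have (30 / 49).
Factor out 2: 30 = 2·15. Since 49 ≡ 1 (mod 8), (2 / 49) = +1. Now have (15 / 49).
49 ≡ 1 (mod 4), so quadratic reciprocity gives (15 / 49) = (49 / 15). Reduce: 49 ≡ 4 (mod 15). Now have (4 / 15).
Factor out 2: 4 = 2^2. Since 15 ≡ 7 (mod 8), (2 / 15) = +1, and (2 / 15)^2 = +1. Now have (1 / 15).
(1 / 15) = 1. Collecting the sign factors: 1.
Product: (-1)·(1) = -1.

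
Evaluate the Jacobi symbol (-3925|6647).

1

Reduce the numerator: -3925 ≡ 2722 (mod 6647), so (-3925|6647) = (2722|6647).
Factor out 2: 2722 = 2·1361. Since 6647 ≡ 7 (mod 8), (2|6647) = +1. Now have (1361|6647).
1361 ≡ 1 (mod 4), so quadratic reciprocity gives (1361|6647) = (6647|1361). Reduce: 6647 ≡ 1203 (mod 1361). Now have (1203|1361).
1361 ≡ 1 (mod 4), so quadratic reciprocity gives (1203|1361) = (1361|1203). Reduce: 1361 ≡ 158 (mod 1203). Now have (158|1203).
Factor out 2: 158 = 2·79. Since 1203 ≡ 3 (mod 8), (2|1203) = -1. Now have -(79|1203).
Both 79 ≡ 3 and 1203 ≡ 3 (mod 4), so reciprocity gives (79|1203) = -(1203|79). Reduce: 1203 ≡ 18 (mod 79). Now have (18|79).
Factor out 2: 18 = 2·9. Since 79 ≡ 7 (mod 8), (2|79) = +1. Now have (9|79).
9 ≡ 1 (mod 4), so quadratic reciprocity gives (9|79) = (79|9). Reduce: 79 ≡ 7 (mod 9). Now have (7|9).
9 ≡ 1 (mod 4), so quadratic reciprocity gives (7|9) = (9|7). Reduce: 9 ≡ 2 (mod 7). Now have (2|7).
Factor out 2: 2 = 2. Since 7 ≡ 7 (mod 8), (2|7) = +1. Now have (1|7).
(1|7) = 1. Collecting the sign factors: 1.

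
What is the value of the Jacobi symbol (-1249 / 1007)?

-1

Pull out -1: (-1249 / 1007) = (-1 / 1007)·(1249 / 1007). Since 1007 ≡ 3 (mod 4), (-1 / 1007) = -1. Now have -(1249 / 1007).
Reduce the numerator: 1249 ≡ 242 (mod 1007), so (1249 / 1007) = (242 / 1007).
Factor out 2: 242 = 2·121. Since 1007 ≡ 7 (mod 8), (2 / 1007) = +1. Now have -(121 / 1007).
121 ≡ 1 (mod 4), so quadratic reciprocity gives (121 / 1007) = (1007 / 121). Reduce: 1007 ≡ 39 (mod 121). Now have -(39 / 121).
121 ≡ 1 (mod 4), so quadratic reciprocity gives (39 / 121) = (121 / 39). Reduce: 121 ≡ 4 (mod 39). Now have -(4 / 39).
Factor out 2: 4 = 2^2. Since 39 ≡ 7 (mod 8), (2 / 39) = +1, and (2 / 39)^2 = +1. Now have -(1 / 39).
(1 / 39) = 1. Collecting the sign factors: -1.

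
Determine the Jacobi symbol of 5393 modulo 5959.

(5393 / 5959)
  = (5959 / 5393)    [QR: 5393 ≡ 1 mod 4, sign kept]
  = (566 / 5393)    [5959 ≡ 566 mod 5393]
  = (283 / 5393)    [5393 ≡ 1 mod 8 ⇒ (2 / 5393) = +1]
  = (5393 / 283)    [QR: 5393 ≡ 1 mod 4, sign kept]
  = (16 / 283)    [5393 ≡ 16 mod 283]
  = (1 / 283)    [283 ≡ 3 mod 8 ⇒ (2 / 283)^4 = +1]
  = 1    [(1 / 283) = 1]

1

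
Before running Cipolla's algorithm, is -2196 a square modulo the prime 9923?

(-2196|9923)
  = (7727|9923)    [-2196 ≡ 7727 mod 9923]
  = -(9923|7727)    [QR: both ≡ 3 mod 4, sign flips]
  = -(2196|7727)    [9923 ≡ 2196 mod 7727]
  = -(549|7727)    [7727 ≡ 7 mod 8 ⇒ (2|7727)^2 = +1]
  = -(7727|549)    [QR: 549 ≡ 1 mod 4, sign kept]
  = -(41|549)    [7727 ≡ 41 mod 549]
  = -(549|41)    [QR: 41 ≡ 1 mod 4, sign kept]
  = -(16|41)    [549 ≡ 16 mod 41]
  = -(1|41)    [41 ≡ 1 mod 8 ⇒ (2|41)^4 = +1]
  = -1    [(1|41) = 1]
(-2196|9923) = -1, and 9923 is prime, so -2196 is not a quadratic residue mod 9923.

no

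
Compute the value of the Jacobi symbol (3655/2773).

Reduce the numerator: 3655 ≡ 882 (mod 2773), so (3655/2773) = (882/2773).
Factor out 2: 882 = 2·441. Since 2773 ≡ 5 (mod 8), (2/2773) = -1. Now have -(441/2773).
441 ≡ 1 (mod 4), so quadratic reciprocity gives (441/2773) = (2773/441). Reduce: 2773 ≡ 127 (mod 441). Now have -(127/441).
441 ≡ 1 (mod 4), so quadratic reciprocity gives (127/441) = (441/127). Reduce: 441 ≡ 60 (mod 127). Now have -(60/127).
Factor out 2: 60 = 2^2·15. Since 127 ≡ 7 (mod 8), (2/127) = +1, and (2/127)^2 = +1. Now have -(15/127).
Both 15 ≡ 3 and 127 ≡ 3 (mod 4), so reciprocity gives (15/127) = -(127/15). Reduce: 127 ≡ 7 (mod 15). Now have (7/15).
Both 7 ≡ 3 and 15 ≡ 3 (mod 4), so reciprocity gives (7/15) = -(15/7). Reduce: 15 ≡ 1 (mod 7). Now have -(1/7).
(1/7) = 1. Collecting the sign factors: -1.

-1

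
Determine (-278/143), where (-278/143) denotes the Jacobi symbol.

(-278/143)
  = (8/143)    [-278 ≡ 8 mod 143]
  = (1/143)    [143 ≡ 7 mod 8 ⇒ (2/143)^3 = +1]
  = 1    [(1/143) = 1]

1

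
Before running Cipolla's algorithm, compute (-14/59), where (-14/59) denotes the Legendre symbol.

(-14/59)
  = (45/59)    [-14 ≡ 45 mod 59]
  = (59/45)    [QR: 45 ≡ 1 mod 4, sign kept]
  = (14/45)    [59 ≡ 14 mod 45]
  = -(7/45)    [45 ≡ 5 mod 8 ⇒ (2/45) = -1]
  = -(45/7)    [QR: 45 ≡ 1 mod 4, sign kept]
  = -(3/7)    [45 ≡ 3 mod 7]
  = (7/3)    [QR: both ≡ 3 mod 4, sign flips]
  = (1/3)    [7 ≡ 1 mod 3]
  = 1    [(1/3) = 1]

1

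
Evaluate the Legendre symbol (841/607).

Reduce the numerator: 841 ≡ 234 (mod 607), so (841/607) = (234/607).
Factor out 2: 234 = 2·117. Since 607 ≡ 7 (mod 8), (2/607) = +1. Now have (117/607).
117 ≡ 1 (mod 4), so quadratic reciprocity gives (117/607) = (607/117). Reduce: 607 ≡ 22 (mod 117). Now have (22/117).
Factor out 2: 22 = 2·11. Since 117 ≡ 5 (mod 8), (2/117) = -1. Now have -(11/117).
117 ≡ 1 (mod 4), so quadratic reciprocity gives (11/117) = (117/11). Reduce: 117 ≡ 7 (mod 11). Now have -(7/11).
Both 7 ≡ 3 and 11 ≡ 3 (mod 4), so reciprocity gives (7/11) = -(11/7). Reduce: 11 ≡ 4 (mod 7). Now have (4/7).
Factor out 2: 4 = 2^2. Since 7 ≡ 7 (mod 8), (2/7) = +1, and (2/7)^2 = +1. Now have (1/7).
(1/7) = 1. Collecting the sign factors: 1.

1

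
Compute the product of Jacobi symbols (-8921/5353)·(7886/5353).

-1

By multiplicativity, (-8921·7886/5353) = (-8921/5353)·(7886/5353).
First factor (-8921/5353):
(-8921/5353)
  = (1785/5353)    [-8921 ≡ 1785 mod 5353]
  = (5353/1785)    [QR: 1785 ≡ 1 mod 4, sign kept]
  = (1783/1785)    [5353 ≡ 1783 mod 1785]
  = (1785/1783)    [QR: 1785 ≡ 1 mod 4, sign kept]
  = (2/1783)    [1785 ≡ 2 mod 1783]
  = (1/1783)    [1783 ≡ 7 mod 8 ⇒ (2/1783) = +1]
  = 1    [(1/1783) = 1]
Second factor (7886/5353):
(7886/5353)
  = (2533/5353)    [7886 ≡ 2533 mod 5353]
  = (5353/2533)    [QR: 2533 ≡ 1 mod 4, sign kept]
  = (287/2533)    [5353 ≡ 287 mod 2533]
  = (2533/287)    [QR: 2533 ≡ 1 mod 4, sign kept]
  = (237/287)    [2533 ≡ 237 mod 287]
  = (287/237)    [QR: 237 ≡ 1 mod 4, sign kept]
  = (50/237)    [287 ≡ 50 mod 237]
  = -(25/237)    [237 ≡ 5 mod 8 ⇒ (2/237) = -1]
  = -(237/25)    [QR: 25 ≡ 1 mod 4, sign kept]
  = -(12/25)    [237 ≡ 12 mod 25]
  = -(3/25)    [25 ≡ 1 mod 8 ⇒ (2/25)^2 = +1]
  = -(25/3)    [QR: 25 ≡ 1 mod 4, sign kept]
  = -(1/3)    [25 ≡ 1 mod 3]
  = -1    [(1/3) = 1]
Product: (1)·(-1) = -1.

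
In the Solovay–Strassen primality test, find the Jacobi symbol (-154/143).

(-154/143)
  = (132/143)    [-154 ≡ 132 mod 143]
  = (33/143)    [143 ≡ 7 mod 8 ⇒ (2/143)^2 = +1]
  = (143/33)    [QR: 33 ≡ 1 mod 4, sign kept]
  = (11/33)    [143 ≡ 11 mod 33]
  = (33/11)    [QR: 33 ≡ 1 mod 4, sign kept]
  = (0/11)    [33 ≡ 0 mod 11]
  = 0    [numerator 0, gcd > 1]

0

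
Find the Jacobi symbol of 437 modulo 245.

-1

Reduce the numerator: 437 ≡ 192 (mod 245), so (437 / 245) = (192 / 245).
Factor out 2: 192 = 2^6·3. Since 245 ≡ 5 (mod 8), (2 / 245) = -1, and (2 / 245)^6 = +1. Now have (3 / 245).
245 ≡ 1 (mod 4), so quadratic reciprocity gives (3 / 245) = (245 / 3). Reduce: 245 ≡ 2 (mod 3). Now have (2 / 3).
Factor out 2: 2 = 2. Since 3 ≡ 3 (mod 8), (2 / 3) = -1. Now have -(1 / 3).
(1 / 3) = 1. Collecting the sign factors: -1.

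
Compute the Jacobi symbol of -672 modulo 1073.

Pull out -1: (-672/1073) = (-1/1073)·(672/1073). Since 1073 ≡ 1 (mod 4), (-1/1073) = +1. Now have (672/1073).
Factor out 2: 672 = 2^5·21. Since 1073 ≡ 1 (mod 8), (2/1073) = +1, and (2/1073)^5 = +1. Now have (21/1073).
21 ≡ 1 (mod 4), so quadratic reciprocity gives (21/1073) = (1073/21). Reduce: 1073 ≡ 2 (mod 21). Now have (2/21).
Factor out 2: 2 = 2. Since 21 ≡ 5 (mod 8), (2/21) = -1. Now have -(1/21).
(1/21) = 1. Collecting the sign factors: -1.

-1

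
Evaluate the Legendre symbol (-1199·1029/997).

1

By multiplicativity, (-1199·1029/997) = (-1199/997)·(1029/997).
First factor (-1199/997):
(-1199/997)
  = (1199/997)    [997 ≡ 1 mod 4 ⇒ (-1/997) = +1]
  = (202/997)    [1199 ≡ 202 mod 997]
  = -(101/997)    [997 ≡ 5 mod 8 ⇒ (2/997) = -1]
  = -(997/101)    [QR: 101 ≡ 1 mod 4, sign kept]
  = -(88/101)    [997 ≡ 88 mod 101]
  = (11/101)    [101 ≡ 5 mod 8 ⇒ (2/101)^3 = -1]
  = (101/11)    [QR: 101 ≡ 1 mod 4, sign kept]
  = (2/11)    [101 ≡ 2 mod 11]
  = -(1/11)    [11 ≡ 3 mod 8 ⇒ (2/11) = -1]
  = -1    [(1/11) = 1]
Second factor (1029/997):
(1029/997)
  = (32/997)    [1029 ≡ 32 mod 997]
  = -(1/997)    [997 ≡ 5 mod 8 ⇒ (2/997)^5 = -1]
  = -1    [(1/997) = 1]
Product: (-1)·(-1) = 1.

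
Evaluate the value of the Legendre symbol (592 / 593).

Factor out 2: 592 = 2^4·37. Since 593 ≡ 1 (mod 8), (2 / 593) = +1, and (2 / 593)^4 = +1. Now have (37 / 593).
37 ≡ 1 (mod 4), so quadratic reciprocity gives (37 / 593) = (593 / 37). Reduce: 593 ≡ 1 (mod 37). Now have (1 / 37).
(1 / 37) = 1. Collecting the sign factors: 1.

1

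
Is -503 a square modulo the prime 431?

Reduce the numerator: -503 ≡ 359 (mod 431), so (-503/431) = (359/431).
Both 359 ≡ 3 and 431 ≡ 3 (mod 4), so reciprocity gives (359/431) = -(431/359). Reduce: 431 ≡ 72 (mod 359). Now have -(72/359).
Factor out 2: 72 = 2^3·9. Since 359 ≡ 7 (mod 8), (2/359) = +1, and (2/359)^3 = +1. Now have -(9/359).
9 ≡ 1 (mod 4), so quadratic reciprocity gives (9/359) = (359/9). Reduce: 359 ≡ 8 (mod 9). Now have -(8/9).
Factor out 2: 8 = 2^3. Since 9 ≡ 1 (mod 8), (2/9) = +1, and (2/9)^3 = +1. Now have -(1/9).
(1/9) = 1. Collecting the sign factors: -1.
(-503/431) = -1, and 431 is prime, so -503 is not a quadratic residue mod 431.

no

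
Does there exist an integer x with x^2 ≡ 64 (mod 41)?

Reduce the numerator: 64 ≡ 23 (mod 41), so (64/41) = (23/41).
41 ≡ 1 (mod 4), so quadratic reciprocity gives (23/41) = (41/23). Reduce: 41 ≡ 18 (mod 23). Now have (18/23).
Factor out 2: 18 = 2·9. Since 23 ≡ 7 (mod 8), (2/23) = +1. Now have (9/23).
9 ≡ 1 (mod 4), so quadratic reciprocity gives (9/23) = (23/9). Reduce: 23 ≡ 5 (mod 9). Now have (5/9).
5 ≡ 1 (mod 4), so quadratic reciprocity gives (5/9) = (9/5). Reduce: 9 ≡ 4 (mod 5). Now have (4/5).
Factor out 2: 4 = 2^2. Since 5 ≡ 5 (mod 8), (2/5) = -1, and (2/5)^2 = +1. Now have (1/5).
(1/5) = 1. Collecting the sign factors: 1.
(64/41) = 1, and 41 is prime, so 64 is a quadratic residue mod 41.

yes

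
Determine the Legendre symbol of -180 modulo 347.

(-180/347)
  = (167/347)    [-180 ≡ 167 mod 347]
  = -(347/167)    [QR: both ≡ 3 mod 4, sign flips]
  = -(13/167)    [347 ≡ 13 mod 167]
  = -(167/13)    [QR: 13 ≡ 1 mod 4, sign kept]
  = -(11/13)    [167 ≡ 11 mod 13]
  = -(13/11)    [QR: 13 ≡ 1 mod 4, sign kept]
  = -(2/11)    [13 ≡ 2 mod 11]
  = (1/11)    [11 ≡ 3 mod 8 ⇒ (2/11) = -1]
  = 1    [(1/11) = 1]

1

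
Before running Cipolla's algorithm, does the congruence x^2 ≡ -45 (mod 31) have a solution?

(-45|31)
  = (17|31)    [-45 ≡ 17 mod 31]
  = (31|17)    [QR: 17 ≡ 1 mod 4, sign kept]
  = (14|17)    [31 ≡ 14 mod 17]
  = (7|17)    [17 ≡ 1 mod 8 ⇒ (2|17) = +1]
  = (17|7)    [QR: 17 ≡ 1 mod 4, sign kept]
  = (3|7)    [17 ≡ 3 mod 7]
  = -(7|3)    [QR: both ≡ 3 mod 4, sign flips]
  = -(1|3)    [7 ≡ 1 mod 3]
  = -1    [(1|3) = 1]
(-45|31) = -1, and 31 is prime, so -45 is not a quadratic residue mod 31.

no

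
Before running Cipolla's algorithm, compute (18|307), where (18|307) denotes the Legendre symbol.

-1

(18|307)
  = -(9|307)    [307 ≡ 3 mod 8 ⇒ (2|307) = -1]
  = -(307|9)    [QR: 9 ≡ 1 mod 4, sign kept]
  = -(1|9)    [307 ≡ 1 mod 9]
  = -1    [(1|9) = 1]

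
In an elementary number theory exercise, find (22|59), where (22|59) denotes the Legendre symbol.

(22|59)
  = -(11|59)    [59 ≡ 3 mod 8 ⇒ (2|59) = -1]
  = (59|11)    [QR: both ≡ 3 mod 4, sign flips]
  = (4|11)    [59 ≡ 4 mod 11]
  = (1|11)    [11 ≡ 3 mod 8 ⇒ (2|11)^2 = +1]
  = 1    [(1|11) = 1]

1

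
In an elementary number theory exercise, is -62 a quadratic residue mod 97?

(-62/97)
  = (35/97)    [-62 ≡ 35 mod 97]
  = (97/35)    [QR: 97 ≡ 1 mod 4, sign kept]
  = (27/35)    [97 ≡ 27 mod 35]
  = -(35/27)    [QR: both ≡ 3 mod 4, sign flips]
  = -(8/27)    [35 ≡ 8 mod 27]
  = (1/27)    [27 ≡ 3 mod 8 ⇒ (2/27)^3 = -1]
  = 1    [(1/27) = 1]
The Legendre symbol is 1, so x^2 ≡ -62 (mod 97) has solution.

yes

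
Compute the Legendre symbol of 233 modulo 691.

(233|691)
  = (691|233)    [QR: 233 ≡ 1 mod 4, sign kept]
  = (225|233)    [691 ≡ 225 mod 233]
  = (233|225)    [QR: 225 ≡ 1 mod 4, sign kept]
  = (8|225)    [233 ≡ 8 mod 225]
  = (1|225)    [225 ≡ 1 mod 8 ⇒ (2|225)^3 = +1]
  = 1    [(1|225) = 1]

1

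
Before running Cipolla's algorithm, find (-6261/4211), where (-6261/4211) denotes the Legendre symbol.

Reduce the numerator: -6261 ≡ 2161 (mod 4211), so (-6261/4211) = (2161/4211).
2161 ≡ 1 (mod 4), so quadratic reciprocity gives (2161/4211) = (4211/2161). Reduce: 4211 ≡ 2050 (mod 2161). Now have (2050/2161).
Factor out 2: 2050 = 2·1025. Since 2161 ≡ 1 (mod 8), (2/2161) = +1. Now have (1025/2161).
1025 ≡ 1 (mod 4), so quadratic reciprocity gives (1025/2161) = (2161/1025). Reduce: 2161 ≡ 111 (mod 1025). Now have (111/1025).
1025 ≡ 1 (mod 4), so quadratic reciprocity gives (111/1025) = (1025/111). Reduce: 1025 ≡ 26 (mod 111). Now have (26/111).
Factor out 2: 26 = 2·13. Since 111 ≡ 7 (mod 8), (2/111) = +1. Now have (13/111).
13 ≡ 1 (mod 4), so quadratic reciprocity gives (13/111) = (111/13). Reduce: 111 ≡ 7 (mod 13). Now have (7/13).
13 ≡ 1 (mod 4), so quadratic reciprocity gives (7/13) = (13/7). Reduce: 13 ≡ 6 (mod 7). Now have (6/7).
Factor out 2: 6 = 2·3. Since 7 ≡ 7 (mod 8), (2/7) = +1. Now have (3/7).
Both 3 ≡ 3 and 7 ≡ 3 (mod 4), so reciprocity gives (3/7) = -(7/3). Reduce: 7 ≡ 1 (mod 3). Now have -(1/3).
(1/3) = 1. Collecting the sign factors: -1.

-1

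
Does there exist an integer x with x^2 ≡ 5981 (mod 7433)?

5981 ≡ 1 (mod 4), so quadratic reciprocity gives (5981/7433) = (7433/5981). Reduce: 7433 ≡ 1452 (mod 5981). Now have (1452/5981).
Factor out 2: 1452 = 2^2·363. Since 5981 ≡ 5 (mod 8), (2/5981) = -1, and (2/5981)^2 = +1. Now have (363/5981).
5981 ≡ 1 (mod 4), so quadratic reciprocity gives (363/5981) = (5981/363). Reduce: 5981 ≡ 173 (mod 363). Now have (173/363).
173 ≡ 1 (mod 4), so quadratic reciprocity gives (173/363) = (363/173). Reduce: 363 ≡ 17 (mod 173). Now have (17/173).
17 ≡ 1 (mod 4), so quadratic reciprocity gives (17/173) = (173/17). Reduce: 173 ≡ 3 (mod 17). Now have (3/17).
17 ≡ 1 (mod 4), so quadratic reciprocity gives (3/17) = (17/3). Reduce: 17 ≡ 2 (mod 3). Now have (2/3).
Factor out 2: 2 = 2. Since 3 ≡ 3 (mod 8), (2/3) = -1. Now have -(1/3).
(1/3) = 1. Collecting the sign factors: -1.
(5981/7433) = -1, and 7433 is prime, so 5981 is not a quadratic residue mod 7433.

no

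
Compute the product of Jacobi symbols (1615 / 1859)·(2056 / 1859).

-1

By multiplicativity, (1615·2056 / 1859) = (1615 / 1859)·(2056 / 1859).
First factor (1615 / 1859):
Both 1615 ≡ 3 and 1859 ≡ 3 (mod 4), so reciprocity gives (1615 / 1859) = -(1859 / 1615). Reduce: 1859 ≡ 244 (mod 1615). Now have -(244 / 1615).
Factor out 2: 244 = 2^2·61. Since 1615 ≡ 7 (mod 8), (2 / 1615) = +1, and (2 / 1615)^2 = +1. Now have -(61 / 1615).
61 ≡ 1 (mod 4), so quadratic reciprocity gives (61 / 1615) = (1615 / 61). Reduce: 1615 ≡ 29 (mod 61). Now have -(29 / 61).
29 ≡ 1 (mod 4), so quadratic reciprocity gives (29 / 61) = (61 / 29). Reduce: 61 ≡ 3 (mod 29). Now have -(3 / 29).
29 ≡ 1 (mod 4), so quadratic reciprocity gives (3 / 29) = (29 / 3). Reduce: 29 ≡ 2 (mod 3). Now have -(2 / 3).
Factor out 2: 2 = 2. Since 3 ≡ 3 (mod 8), (2 / 3) = -1. Now have (1 / 3).
(1 / 3) = 1. Collecting the sign factors: 1.
Second factor (2056 / 1859):
Reduce the numerator: 2056 ≡ 197 (mod 1859), so (2056 / 1859) = (197 / 1859).
197 ≡ 1 (mod 4), so quadratic reciprocity gives (197 / 1859) = (1859 / 197). Reduce: 1859 ≡ 86 (mod 197). Now have (86 / 197).
Factor out 2: 86 = 2·43. Since 197 ≡ 5 (mod 8), (2 / 197) = -1. Now have -(43 / 197).
197 ≡ 1 (mod 4), so quadratic reciprocity gives (43 / 197) = (197 / 43). Reduce: 197 ≡ 25 (mod 43). Now have -(25 / 43).
25 ≡ 1 (mod 4), so quadratic reciprocity gives (25 / 43) = (43 / 25). Reduce: 43 ≡ 18 (mod 25). Now have -(18 / 25).
Factor out 2: 18 = 2·9. Since 25 ≡ 1 (mod 8), (2 / 25) = +1. Now have -(9 / 25).
9 ≡ 1 (mod 4), so quadratic reciprocity gives (9 / 25) = (25 / 9). Reduce: 25 ≡ 7 (mod 9). Now have -(7 / 9).
9 ≡ 1 (mod 4), so quadratic reciprocity gives (7 / 9) = (9 / 7). Reduce: 9 ≡ 2 (mod 7). Now have -(2 / 7).
Factor out 2: 2 = 2. Since 7 ≡ 7 (mod 8), (2 / 7) = +1. Now have -(1 / 7).
(1 / 7) = 1. Collecting the sign factors: -1.
Product: (1)·(-1) = -1.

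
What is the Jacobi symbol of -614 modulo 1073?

-1

(-614|1073)
  = (459|1073)    [-614 ≡ 459 mod 1073]
  = (1073|459)    [QR: 1073 ≡ 1 mod 4, sign kept]
  = (155|459)    [1073 ≡ 155 mod 459]
  = -(459|155)    [QR: both ≡ 3 mod 4, sign flips]
  = -(149|155)    [459 ≡ 149 mod 155]
  = -(155|149)    [QR: 149 ≡ 1 mod 4, sign kept]
  = -(6|149)    [155 ≡ 6 mod 149]
  = (3|149)    [149 ≡ 5 mod 8 ⇒ (2|149) = -1]
  = (149|3)    [QR: 149 ≡ 1 mod 4, sign kept]
  = (2|3)    [149 ≡ 2 mod 3]
  = -(1|3)    [3 ≡ 3 mod 8 ⇒ (2|3) = -1]
  = -1    [(1|3) = 1]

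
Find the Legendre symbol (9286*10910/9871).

By multiplicativity, (9286·10910/9871) = (9286/9871)·(10910/9871).
First factor (9286/9871):
(9286/9871)
  = (4643/9871)    [9871 ≡ 7 mod 8 ⇒ (2/9871) = +1]
  = -(9871/4643)    [QR: both ≡ 3 mod 4, sign flips]
  = -(585/4643)    [9871 ≡ 585 mod 4643]
  = -(4643/585)    [QR: 585 ≡ 1 mod 4, sign kept]
  = -(548/585)    [4643 ≡ 548 mod 585]
  = -(137/585)    [585 ≡ 1 mod 8 ⇒ (2/585)^2 = +1]
  = -(585/137)    [QR: 137 ≡ 1 mod 4, sign kept]
  = -(37/137)    [585 ≡ 37 mod 137]
  = -(137/37)    [QR: 37 ≡ 1 mod 4, sign kept]
  = -(26/37)    [137 ≡ 26 mod 37]
  = (13/37)    [37 ≡ 5 mod 8 ⇒ (2/37) = -1]
  = (37/13)    [QR: 13 ≡ 1 mod 4, sign kept]
  = (11/13)    [37 ≡ 11 mod 13]
  = (13/11)    [QR: 13 ≡ 1 mod 4, sign kept]
  = (2/11)    [13 ≡ 2 mod 11]
  = -(1/11)    [11 ≡ 3 mod 8 ⇒ (2/11) = -1]
  = -1    [(1/11) = 1]
Second factor (10910/9871):
(10910/9871)
  = (1039/9871)    [10910 ≡ 1039 mod 9871]
  = -(9871/1039)    [QR: both ≡ 3 mod 4, sign flips]
  = -(520/1039)    [9871 ≡ 520 mod 1039]
  = -(65/1039)    [1039 ≡ 7 mod 8 ⇒ (2/1039)^3 = +1]
  = -(1039/65)    [QR: 65 ≡ 1 mod 4, sign kept]
  = -(64/65)    [1039 ≡ 64 mod 65]
  = -(1/65)    [65 ≡ 1 mod 8 ⇒ (2/65)^6 = +1]
  = -1    [(1/65) = 1]
Product: (-1)·(-1) = 1.

1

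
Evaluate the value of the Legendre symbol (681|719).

1

681 ≡ 1 (mod 4), so quadratic reciprocity gives (681|719) = (719|681). Reduce: 719 ≡ 38 (mod 681). Now have (38|681).
Factor out 2: 38 = 2·19. Since 681 ≡ 1 (mod 8), (2|681) = +1. Now have (19|681).
681 ≡ 1 (mod 4), so quadratic reciprocity gives (19|681) = (681|19). Reduce: 681 ≡ 16 (mod 19). Now have (16|19).
Factor out 2: 16 = 2^4. Since 19 ≡ 3 (mod 8), (2|19) = -1, and (2|19)^4 = +1. Now have (1|19).
(1|19) = 1. Collecting the sign factors: 1.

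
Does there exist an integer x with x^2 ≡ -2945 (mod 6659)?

no

Pull out -1: (-2945/6659) = (-1/6659)·(2945/6659). Since 6659 ≡ 3 (mod 4), (-1/6659) = -1. Now have -(2945/6659).
2945 ≡ 1 (mod 4), so quadratic reciprocity gives (2945/6659) = (6659/2945). Reduce: 6659 ≡ 769 (mod 2945). Now have -(769/2945).
769 ≡ 1 (mod 4), so quadratic reciprocity gives (769/2945) = (2945/769). Reduce: 2945 ≡ 638 (mod 769). Now have -(638/769).
Factor out 2: 638 = 2·319. Since 769 ≡ 1 (mod 8), (2/769) = +1. Now have -(319/769).
769 ≡ 1 (mod 4), so quadratic reciprocity gives (319/769) = (769/319). Reduce: 769 ≡ 131 (mod 319). Now have -(131/319).
Both 131 ≡ 3 and 319 ≡ 3 (mod 4), so reciprocity gives (131/319) = -(319/131). Reduce: 319 ≡ 57 (mod 131). Now have (57/131).
57 ≡ 1 (mod 4), so quadratic reciprocity gives (57/131) = (131/57). Reduce: 131 ≡ 17 (mod 57). Now have (17/57).
17 ≡ 1 (mod 4), so quadratic reciprocity gives (17/57) = (57/17). Reduce: 57 ≡ 6 (mod 17). Now have (6/17).
Factor out 2: 6 = 2·3. Since 17 ≡ 1 (mod 8), (2/17) = +1. Now have (3/17).
17 ≡ 1 (mod 4), so quadratic reciprocity gives (3/17) = (17/3). Reduce: 17 ≡ 2 (mod 3). Now have (2/3).
Factor out 2: 2 = 2. Since 3 ≡ 3 (mod 8), (2/3) = -1. Now have -(1/3).
(1/3) = 1. Collecting the sign factors: -1.
The Legendre symbol is -1, so x^2 ≡ -2945 (mod 6659) has no solution.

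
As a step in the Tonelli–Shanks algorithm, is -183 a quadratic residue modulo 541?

no

Reduce the numerator: -183 ≡ 358 (mod 541), so (-183|541) = (358|541).
Factor out 2: 358 = 2·179. Since 541 ≡ 5 (mod 8), (2|541) = -1. Now have -(179|541).
541 ≡ 1 (mod 4), so quadratic reciprocity gives (179|541) = (541|179). Reduce: 541 ≡ 4 (mod 179). Now have -(4|179).
Factor out 2: 4 = 2^2. Since 179 ≡ 3 (mod 8), (2|179) = -1, and (2|179)^2 = +1. Now have -(1|179).
(1|179) = 1. Collecting the sign factors: -1.
The Legendre symbol is -1, so x^2 ≡ -183 (mod 541) has no solution.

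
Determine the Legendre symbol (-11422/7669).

Reduce the numerator: -11422 ≡ 3916 (mod 7669), so (-11422/7669) = (3916/7669).
Factor out 2: 3916 = 2^2·979. Since 7669 ≡ 5 (mod 8), (2/7669) = -1, and (2/7669)^2 = +1. Now have (979/7669).
7669 ≡ 1 (mod 4), so quadratic reciprocity gives (979/7669) = (7669/979). Reduce: 7669 ≡ 816 (mod 979). Now have (816/979).
Factor out 2: 816 = 2^4·51. Since 979 ≡ 3 (mod 8), (2/979) = -1, and (2/979)^4 = +1. Now have (51/979).
Both 51 ≡ 3 and 979 ≡ 3 (mod 4), so reciprocity gives (51/979) = -(979/51). Reduce: 979 ≡ 10 (mod 51). Now have -(10/51).
Factor out 2: 10 = 2·5. Since 51 ≡ 3 (mod 8), (2/51) = -1. Now have (5/51).
5 ≡ 1 (mod 4), so quadratic reciprocity gives (5/51) = (51/5). Reduce: 51 ≡ 1 (mod 5). Now have (1/5).
(1/5) = 1. Collecting the sign factors: 1.

1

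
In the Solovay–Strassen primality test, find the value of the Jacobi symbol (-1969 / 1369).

Reduce the numerator: -1969 ≡ 769 (mod 1369), so (-1969 / 1369) = (769 / 1369).
769 ≡ 1 (mod 4), so quadratic reciprocity gives (769 / 1369) = (1369 / 769). Reduce: 1369 ≡ 600 (mod 769). Now have (600 / 769).
Factor out 2: 600 = 2^3·75. Since 769 ≡ 1 (mod 8), (2 / 769) = +1, and (2 / 769)^3 = +1. Now have (75 / 769).
769 ≡ 1 (mod 4), so quadratic reciprocity gives (75 / 769) = (769 / 75). Reduce: 769 ≡ 19 (mod 75). Now have (19 / 75).
Both 19 ≡ 3 and 75 ≡ 3 (mod 4), so reciprocity gives (19 / 75) = -(75 / 19). Reduce: 75 ≡ 18 (mod 19). Now have -(18 / 19).
Factor out 2: 18 = 2·9. Since 19 ≡ 3 (mod 8), (2 / 19) = -1. Now have (9 / 19).
9 ≡ 1 (mod 4), so quadratic reciprocity gives (9 / 19) = (19 / 9). Reduce: 19 ≡ 1 (mod 9). Now have (1 / 9).
(1 / 9) = 1. Collecting the sign factors: 1.

1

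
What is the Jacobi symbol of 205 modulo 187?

-1

Reduce the numerator: 205 ≡ 18 (mod 187), so (205/187) = (18/187).
Factor out 2: 18 = 2·9. Since 187 ≡ 3 (mod 8), (2/187) = -1. Now have -(9/187).
9 ≡ 1 (mod 4), so quadratic reciprocity gives (9/187) = (187/9). Reduce: 187 ≡ 7 (mod 9). Now have -(7/9).
9 ≡ 1 (mod 4), so quadratic reciprocity gives (7/9) = (9/7). Reduce: 9 ≡ 2 (mod 7). Now have -(2/7).
Factor out 2: 2 = 2. Since 7 ≡ 7 (mod 8), (2/7) = +1. Now have -(1/7).
(1/7) = 1. Collecting the sign factors: -1.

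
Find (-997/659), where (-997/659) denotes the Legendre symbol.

1

Pull out -1: (-997/659) = (-1/659)·(997/659). Since 659 ≡ 3 (mod 4), (-1/659) = -1. Now have -(997/659).
Reduce the numerator: 997 ≡ 338 (mod 659), so (997/659) = (338/659).
Factor out 2: 338 = 2·169. Since 659 ≡ 3 (mod 8), (2/659) = -1. Now have (169/659).
169 ≡ 1 (mod 4), so quadratic reciprocity gives (169/659) = (659/169). Reduce: 659 ≡ 152 (mod 169). Now have (152/169).
Factor out 2: 152 = 2^3·19. Since 169 ≡ 1 (mod 8), (2/169) = +1, and (2/169)^3 = +1. Now have (19/169).
169 ≡ 1 (mod 4), so quadratic reciprocity gives (19/169) = (169/19). Reduce: 169 ≡ 17 (mod 19). Now have (17/19).
17 ≡ 1 (mod 4), so quadratic reciprocity gives (17/19) = (19/17). Reduce: 19 ≡ 2 (mod 17). Now have (2/17).
Factor out 2: 2 = 2. Since 17 ≡ 1 (mod 8), (2/17) = +1. Now have (1/17).
(1/17) = 1. Collecting the sign factors: 1.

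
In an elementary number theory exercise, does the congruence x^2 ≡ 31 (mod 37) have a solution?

no

37 ≡ 1 (mod 4), so quadratic reciprocity gives (31|37) = (37|31). Reduce: 37 ≡ 6 (mod 31). Now have (6|31).
Factor out 2: 6 = 2·3. Since 31 ≡ 7 (mod 8), (2|31) = +1. Now have (3|31).
Both 3 ≡ 3 and 31 ≡ 3 (mod 4), so reciprocity gives (3|31) = -(31|3). Reduce: 31 ≡ 1 (mod 3). Now have -(1|3).
(1|3) = 1. Collecting the sign factors: -1.
(31|37) = -1, and 37 is prime, so 31 is not a quadratic residue mod 37.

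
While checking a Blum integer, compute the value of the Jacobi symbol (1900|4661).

Factor out 2: 1900 = 2^2·475. Since 4661 ≡ 5 (mod 8), (2|4661) = -1, and (2|4661)^2 = +1. Now have (475|4661).
4661 ≡ 1 (mod 4), so quadratic reciprocity gives (475|4661) = (4661|475). Reduce: 4661 ≡ 386 (mod 475). Now have (386|475).
Factor out 2: 386 = 2·193. Since 475 ≡ 3 (mod 8), (2|475) = -1. Now have -(193|475).
193 ≡ 1 (mod 4), so quadratic reciprocity gives (193|475) = (475|193). Reduce: 475 ≡ 89 (mod 193). Now have -(89|193).
89 ≡ 1 (mod 4), so quadratic reciprocity gives (89|193) = (193|89). Reduce: 193 ≡ 15 (mod 89). Now have -(15|89).
89 ≡ 1 (mod 4), so quadratic reciprocity gives (15|89) = (89|15). Reduce: 89 ≡ 14 (mod 15). Now have -(14|15).
Factor out 2: 14 = 2·7. Since 15 ≡ 7 (mod 8), (2|15) = +1. Now have -(7|15).
Both 7 ≡ 3 and 15 ≡ 3 (mod 4), so reciprocity gives (7|15) = -(15|7). Reduce: 15 ≡ 1 (mod 7). Now have (1|7).
(1|7) = 1. Collecting the sign factors: 1.

1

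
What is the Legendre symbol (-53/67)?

1

Reduce the numerator: -53 ≡ 14 (mod 67), so (-53/67) = (14/67).
Factor out 2: 14 = 2·7. Since 67 ≡ 3 (mod 8), (2/67) = -1. Now have -(7/67).
Both 7 ≡ 3 and 67 ≡ 3 (mod 4), so reciprocity gives (7/67) = -(67/7). Reduce: 67 ≡ 4 (mod 7). Now have (4/7).
Factor out 2: 4 = 2^2. Since 7 ≡ 7 (mod 8), (2/7) = +1, and (2/7)^2 = +1. Now have (1/7).
(1/7) = 1. Collecting the sign factors: 1.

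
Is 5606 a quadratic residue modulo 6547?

(5606/6547)
  = -(2803/6547)    [6547 ≡ 3 mod 8 ⇒ (2/6547) = -1]
  = (6547/2803)    [QR: both ≡ 3 mod 4, sign flips]
  = (941/2803)    [6547 ≡ 941 mod 2803]
  = (2803/941)    [QR: 941 ≡ 1 mod 4, sign kept]
  = (921/941)    [2803 ≡ 921 mod 941]
  = (941/921)    [QR: 921 ≡ 1 mod 4, sign kept]
  = (20/921)    [941 ≡ 20 mod 921]
  = (5/921)    [921 ≡ 1 mod 8 ⇒ (2/921)^2 = +1]
  = (921/5)    [QR: 5 ≡ 1 mod 4, sign kept]
  = (1/5)    [921 ≡ 1 mod 5]
  = 1    [(1/5) = 1]
The Legendre symbol is 1, so x^2 ≡ 5606 (mod 6547) has solution.

yes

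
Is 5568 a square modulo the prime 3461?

yes

(5568|3461)
  = (2107|3461)    [5568 ≡ 2107 mod 3461]
  = (3461|2107)    [QR: 3461 ≡ 1 mod 4, sign kept]
  = (1354|2107)    [3461 ≡ 1354 mod 2107]
  = -(677|2107)    [2107 ≡ 3 mod 8 ⇒ (2|2107) = -1]
  = -(2107|677)    [QR: 677 ≡ 1 mod 4, sign kept]
  = -(76|677)    [2107 ≡ 76 mod 677]
  = -(19|677)    [677 ≡ 5 mod 8 ⇒ (2|677)^2 = +1]
  = -(677|19)    [QR: 677 ≡ 1 mod 4, sign kept]
  = -(12|19)    [677 ≡ 12 mod 19]
  = -(3|19)    [19 ≡ 3 mod 8 ⇒ (2|19)^2 = +1]
  = (19|3)    [QR: both ≡ 3 mod 4, sign flips]
  = (1|3)    [19 ≡ 1 mod 3]
  = 1    [(1|3) = 1]
The Legendre symbol is 1, so x^2 ≡ 5568 (mod 3461) has solution.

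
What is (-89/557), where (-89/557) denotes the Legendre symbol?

Reduce the numerator: -89 ≡ 468 (mod 557), so (-89/557) = (468/557).
Factor out 2: 468 = 2^2·117. Since 557 ≡ 5 (mod 8), (2/557) = -1, and (2/557)^2 = +1. Now have (117/557).
117 ≡ 1 (mod 4), so quadratic reciprocity gives (117/557) = (557/117). Reduce: 557 ≡ 89 (mod 117). Now have (89/117).
89 ≡ 1 (mod 4), so quadratic reciprocity gives (89/117) = (117/89). Reduce: 117 ≡ 28 (mod 89). Now have (28/89).
Factor out 2: 28 = 2^2·7. Since 89 ≡ 1 (mod 8), (2/89) = +1, and (2/89)^2 = +1. Now have (7/89).
89 ≡ 1 (mod 4), so quadratic reciprocity gives (7/89) = (89/7). Reduce: 89 ≡ 5 (mod 7). Now have (5/7).
5 ≡ 1 (mod 4), so quadratic reciprocity gives (5/7) = (7/5). Reduce: 7 ≡ 2 (mod 5). Now have (2/5).
Factor out 2: 2 = 2. Since 5 ≡ 5 (mod 8), (2/5) = -1. Now have -(1/5).
(1/5) = 1. Collecting the sign factors: -1.

-1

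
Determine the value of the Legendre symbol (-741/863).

Reduce the numerator: -741 ≡ 122 (mod 863), so (-741/863) = (122/863).
Factor out 2: 122 = 2·61. Since 863 ≡ 7 (mod 8), (2/863) = +1. Now have (61/863).
61 ≡ 1 (mod 4), so quadratic reciprocity gives (61/863) = (863/61). Reduce: 863 ≡ 9 (mod 61). Now have (9/61).
9 ≡ 1 (mod 4), so quadratic reciprocity gives (9/61) = (61/9). Reduce: 61 ≡ 7 (mod 9). Now have (7/9).
9 ≡ 1 (mod 4), so quadratic reciprocity gives (7/9) = (9/7). Reduce: 9 ≡ 2 (mod 7). Now have (2/7).
Factor out 2: 2 = 2. Since 7 ≡ 7 (mod 8), (2/7) = +1. Now have (1/7).
(1/7) = 1. Collecting the sign factors: 1.

1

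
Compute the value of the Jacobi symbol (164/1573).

-1

Factor out 2: 164 = 2^2·41. Since 1573 ≡ 5 (mod 8), (2/1573) = -1, and (2/1573)^2 = +1. Now have (41/1573).
41 ≡ 1 (mod 4), so quadratic reciprocity gives (41/1573) = (1573/41). Reduce: 1573 ≡ 15 (mod 41). Now have (15/41).
41 ≡ 1 (mod 4), so quadratic reciprocity gives (15/41) = (41/15). Reduce: 41 ≡ 11 (mod 15). Now have (11/15).
Both 11 ≡ 3 and 15 ≡ 3 (mod 4), so reciprocity gives (11/15) = -(15/11). Reduce: 15 ≡ 4 (mod 11). Now have -(4/11).
Factor out 2: 4 = 2^2. Since 11 ≡ 3 (mod 8), (2/11) = -1, and (2/11)^2 = +1. Now have -(1/11).
(1/11) = 1. Collecting the sign factors: -1.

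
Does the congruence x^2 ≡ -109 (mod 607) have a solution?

(-109/607)
  = -(109/607)    [607 ≡ 3 mod 4 ⇒ (-1/607) = -1]
  = -(607/109)    [QR: 109 ≡ 1 mod 4, sign kept]
  = -(62/109)    [607 ≡ 62 mod 109]
  = (31/109)    [109 ≡ 5 mod 8 ⇒ (2/109) = -1]
  = (109/31)    [QR: 109 ≡ 1 mod 4, sign kept]
  = (16/31)    [109 ≡ 16 mod 31]
  = (1/31)    [31 ≡ 7 mod 8 ⇒ (2/31)^4 = +1]
  = 1    [(1/31) = 1]
The Legendre symbol is 1, so x^2 ≡ -109 (mod 607) has solution.

yes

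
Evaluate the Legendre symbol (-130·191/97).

1

By multiplicativity, (-130·191/97) = (-130/97)·(191/97).
First factor (-130/97):
(-130/97)
  = (64/97)    [-130 ≡ 64 mod 97]
  = (1/97)    [97 ≡ 1 mod 8 ⇒ (2/97)^6 = +1]
  = 1    [(1/97) = 1]
Second factor (191/97):
(191/97)
  = (94/97)    [191 ≡ 94 mod 97]
  = (47/97)    [97 ≡ 1 mod 8 ⇒ (2/97) = +1]
  = (97/47)    [QR: 97 ≡ 1 mod 4, sign kept]
  = (3/47)    [97 ≡ 3 mod 47]
  = -(47/3)    [QR: both ≡ 3 mod 4, sign flips]
  = -(2/3)    [47 ≡ 2 mod 3]
  = (1/3)    [3 ≡ 3 mod 8 ⇒ (2/3) = -1]
  = 1    [(1/3) = 1]
Product: (1)·(1) = 1.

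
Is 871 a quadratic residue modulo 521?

(871|521)
  = (350|521)    [871 ≡ 350 mod 521]
  = (175|521)    [521 ≡ 1 mod 8 ⇒ (2|521) = +1]
  = (521|175)    [QR: 521 ≡ 1 mod 4, sign kept]
  = (171|175)    [521 ≡ 171 mod 175]
  = -(175|171)    [QR: both ≡ 3 mod 4, sign flips]
  = -(4|171)    [175 ≡ 4 mod 171]
  = -(1|171)    [171 ≡ 3 mod 8 ⇒ (2|171)^2 = +1]
  = -1    [(1|171) = 1]
The Legendre symbol is -1, so x^2 ≡ 871 (mod 521) has no solution.

no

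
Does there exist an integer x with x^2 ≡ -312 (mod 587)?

Reduce the numerator: -312 ≡ 275 (mod 587), so (-312|587) = (275|587).
Both 275 ≡ 3 and 587 ≡ 3 (mod 4), so reciprocity gives (275|587) = -(587|275). Reduce: 587 ≡ 37 (mod 275). Now have -(37|275).
37 ≡ 1 (mod 4), so quadratic reciprocity gives (37|275) = (275|37). Reduce: 275 ≡ 16 (mod 37). Now have -(16|37).
Factor out 2: 16 = 2^4. Since 37 ≡ 5 (mod 8), (2|37) = -1, and (2|37)^4 = +1. Now have -(1|37).
(1|37) = 1. Collecting the sign factors: -1.
(-312|587) = -1, and 587 is prime, so -312 is not a quadratic residue mod 587.

no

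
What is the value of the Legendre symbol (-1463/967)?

Reduce the numerator: -1463 ≡ 471 (mod 967), so (-1463/967) = (471/967).
Both 471 ≡ 3 and 967 ≡ 3 (mod 4), so reciprocity gives (471/967) = -(967/471). Reduce: 967 ≡ 25 (mod 471). Now have -(25/471).
25 ≡ 1 (mod 4), so quadratic reciprocity gives (25/471) = (471/25). Reduce: 471 ≡ 21 (mod 25). Now have -(21/25).
21 ≡ 1 (mod 4), so quadratic reciprocity gives (21/25) = (25/21). Reduce: 25 ≡ 4 (mod 21). Now have -(4/21).
Factor out 2: 4 = 2^2. Since 21 ≡ 5 (mod 8), (2/21) = -1, and (2/21)^2 = +1. Now have -(1/21).
(1/21) = 1. Collecting the sign factors: -1.

-1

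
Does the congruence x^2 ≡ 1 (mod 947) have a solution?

(1/947) = 1. Collecting the sign factors: 1.
(1/947) = 1, and 947 is prime, so 1 is a quadratic residue mod 947.

yes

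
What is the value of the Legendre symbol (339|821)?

-1

821 ≡ 1 (mod 4), so quadratic reciprocity gives (339|821) = (821|339). Reduce: 821 ≡ 143 (mod 339). Now have (143|339).
Both 143 ≡ 3 and 339 ≡ 3 (mod 4), so reciprocity gives (143|339) = -(339|143). Reduce: 339 ≡ 53 (mod 143). Now have -(53|143).
53 ≡ 1 (mod 4), so quadratic reciprocity gives (53|143) = (143|53). Reduce: 143 ≡ 37 (mod 53). Now have -(37|53).
37 ≡ 1 (mod 4), so quadratic reciprocity gives (37|53) = (53|37). Reduce: 53 ≡ 16 (mod 37). Now have -(16|37).
Factor out 2: 16 = 2^4. Since 37 ≡ 5 (mod 8), (2|37) = -1, and (2|37)^4 = +1. Now have -(1|37).
(1|37) = 1. Collecting the sign factors: -1.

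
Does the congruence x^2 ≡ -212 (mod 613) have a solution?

(-212/613)
  = (401/613)    [-212 ≡ 401 mod 613]
  = (613/401)    [QR: 401 ≡ 1 mod 4, sign kept]
  = (212/401)    [613 ≡ 212 mod 401]
  = (53/401)    [401 ≡ 1 mod 8 ⇒ (2/401)^2 = +1]
  = (401/53)    [QR: 53 ≡ 1 mod 4, sign kept]
  = (30/53)    [401 ≡ 30 mod 53]
  = -(15/53)    [53 ≡ 5 mod 8 ⇒ (2/53) = -1]
  = -(53/15)    [QR: 53 ≡ 1 mod 4, sign kept]
  = -(8/15)    [53 ≡ 8 mod 15]
  = -(1/15)    [15 ≡ 7 mod 8 ⇒ (2/15)^3 = +1]
  = -1    [(1/15) = 1]
(-212/613) = -1, and 613 is prime, so -212 is not a quadratic residue mod 613.

no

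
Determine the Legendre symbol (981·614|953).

-1

By multiplicativity, (981·614|953) = (981|953)·(614|953).
First factor (981|953):
(981|953)
  = (28|953)    [981 ≡ 28 mod 953]
  = (7|953)    [953 ≡ 1 mod 8 ⇒ (2|953)^2 = +1]
  = (953|7)    [QR: 953 ≡ 1 mod 4, sign kept]
  = (1|7)    [953 ≡ 1 mod 7]
  = 1    [(1|7) = 1]
Second factor (614|953):
(614|953)
  = (307|953)    [953 ≡ 1 mod 8 ⇒ (2|953) = +1]
  = (953|307)    [QR: 953 ≡ 1 mod 4, sign kept]
  = (32|307)    [953 ≡ 32 mod 307]
  = -(1|307)    [307 ≡ 3 mod 8 ⇒ (2|307)^5 = -1]
  = -1    [(1|307) = 1]
Product: (1)·(-1) = -1.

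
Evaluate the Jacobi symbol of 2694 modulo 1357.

-1

(2694/1357)
  = (1337/1357)    [2694 ≡ 1337 mod 1357]
  = (1357/1337)    [QR: 1337 ≡ 1 mod 4, sign kept]
  = (20/1337)    [1357 ≡ 20 mod 1337]
  = (5/1337)    [1337 ≡ 1 mod 8 ⇒ (2/1337)^2 = +1]
  = (1337/5)    [QR: 5 ≡ 1 mod 4, sign kept]
  = (2/5)    [1337 ≡ 2 mod 5]
  = -(1/5)    [5 ≡ 5 mod 8 ⇒ (2/5) = -1]
  = -1    [(1/5) = 1]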